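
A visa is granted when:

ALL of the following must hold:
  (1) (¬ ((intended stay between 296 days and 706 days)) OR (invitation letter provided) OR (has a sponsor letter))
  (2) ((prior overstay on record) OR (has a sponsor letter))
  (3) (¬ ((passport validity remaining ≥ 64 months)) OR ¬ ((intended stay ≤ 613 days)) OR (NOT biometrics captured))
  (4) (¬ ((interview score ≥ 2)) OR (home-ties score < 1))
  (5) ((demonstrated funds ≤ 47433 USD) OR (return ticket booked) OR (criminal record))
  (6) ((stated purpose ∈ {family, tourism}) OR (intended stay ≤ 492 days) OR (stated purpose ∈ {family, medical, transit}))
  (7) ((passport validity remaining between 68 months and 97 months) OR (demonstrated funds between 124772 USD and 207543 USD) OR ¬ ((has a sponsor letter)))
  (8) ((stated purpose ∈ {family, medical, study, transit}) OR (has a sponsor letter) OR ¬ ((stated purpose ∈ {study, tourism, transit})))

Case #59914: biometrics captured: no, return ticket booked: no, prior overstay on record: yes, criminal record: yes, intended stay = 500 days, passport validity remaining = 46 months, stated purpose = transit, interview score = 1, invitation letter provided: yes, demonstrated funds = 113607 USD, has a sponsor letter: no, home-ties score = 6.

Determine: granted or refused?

Granted

Atomic conditions:
  intended stay between 296 days and 706 days: 500 in [296, 706] is true
  invitation letter provided: yes → true
  has a sponsor letter: no → false
  prior overstay on record: yes → true
  passport validity remaining ≥ 64 months: 46 ≥ 64 is false
  intended stay ≤ 613 days: 500 ≤ 613 is true
  NOT biometrics captured: no → true
  interview score ≥ 2: 1 ≥ 2 is false
  home-ties score < 1: 6 < 1 is false
  demonstrated funds ≤ 47433 USD: 113607 ≤ 47433 is false
  return ticket booked: no → false
  criminal record: yes → true
  stated purpose ∈ {family, tourism}: transit is not in the set → false
  intended stay ≤ 492 days: 500 ≤ 492 is false
  stated purpose ∈ {family, medical, transit}: transit is in the set → true
  passport validity remaining between 68 months and 97 months: 46 in [68, 97] is false
  demonstrated funds between 124772 USD and 207543 USD: 113607 in [124772, 207543] is false
  stated purpose ∈ {family, medical, study, transit}: transit is in the set → true
  stated purpose ∈ {study, tourism, transit}: transit is in the set → true
Combine:
[1.1] NOT true = false
[1] false OR true OR false = true
[2] true OR false = true
[3.1] NOT false = true
[3.2] NOT true = false
[3] true OR false OR true = true
[4.1] NOT false = true
[4] true OR false = true
[5] false OR false OR true = true
[6] false OR false OR true = true
[7.3] NOT false = true
[7] false OR false OR true = true
[8.3] NOT true = false
[8] true OR false OR false = true
[root] true AND true AND true AND true AND true AND true AND true AND true = true
Overall: true → granted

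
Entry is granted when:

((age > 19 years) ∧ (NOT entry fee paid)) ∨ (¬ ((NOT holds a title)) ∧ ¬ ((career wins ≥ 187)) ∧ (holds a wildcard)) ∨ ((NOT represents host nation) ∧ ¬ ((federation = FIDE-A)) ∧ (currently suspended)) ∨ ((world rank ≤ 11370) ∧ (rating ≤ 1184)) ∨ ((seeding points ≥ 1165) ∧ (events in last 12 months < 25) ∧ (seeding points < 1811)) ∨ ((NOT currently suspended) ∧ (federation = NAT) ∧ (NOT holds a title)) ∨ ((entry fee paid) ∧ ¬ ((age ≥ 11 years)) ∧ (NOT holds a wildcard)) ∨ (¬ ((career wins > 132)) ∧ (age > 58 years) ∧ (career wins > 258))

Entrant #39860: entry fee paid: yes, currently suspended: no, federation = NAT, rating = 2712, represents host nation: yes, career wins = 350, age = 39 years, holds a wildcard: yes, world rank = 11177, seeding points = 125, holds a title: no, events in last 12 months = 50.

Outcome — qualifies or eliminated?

Qualifies

Atomic conditions:
  age > 19 years: 39 > 19 is true
  NOT entry fee paid: yes → false
  NOT holds a title: no → true
  career wins ≥ 187: 350 ≥ 187 is true
  holds a wildcard: yes → true
  NOT represents host nation: yes → false
  federation = FIDE-A: NAT == FIDE-A is false
  currently suspended: no → false
  world rank ≤ 11370: 11177 ≤ 11370 is true
  rating ≤ 1184: 2712 ≤ 1184 is false
  seeding points ≥ 1165: 125 ≥ 1165 is false
  events in last 12 months < 25: 50 < 25 is false
  seeding points < 1811: 125 < 1811 is true
  NOT currently suspended: no → true
  federation = NAT: NAT == NAT is true
  entry fee paid: yes → true
  age ≥ 11 years: 39 ≥ 11 is true
  NOT holds a wildcard: yes → false
  career wins > 132: 350 > 132 is true
  age > 58 years: 39 > 58 is false
  career wins > 258: 350 > 258 is true
Combine:
[1] true AND false = false
[2.1] NOT true = false
[2.2] NOT true = false
[2] false AND false AND true = false
[3.2] NOT false = true
[3] false AND true AND false = false
[4] true AND false = false
[5] false AND false AND true = false
[6] true AND true AND true = true
[7.2] NOT true = false
[7] true AND false AND false = false
[8.1] NOT true = false
[8] false AND false AND true = false
[root] false OR false OR false OR false OR false OR true OR false OR false = true
Overall: true → qualifies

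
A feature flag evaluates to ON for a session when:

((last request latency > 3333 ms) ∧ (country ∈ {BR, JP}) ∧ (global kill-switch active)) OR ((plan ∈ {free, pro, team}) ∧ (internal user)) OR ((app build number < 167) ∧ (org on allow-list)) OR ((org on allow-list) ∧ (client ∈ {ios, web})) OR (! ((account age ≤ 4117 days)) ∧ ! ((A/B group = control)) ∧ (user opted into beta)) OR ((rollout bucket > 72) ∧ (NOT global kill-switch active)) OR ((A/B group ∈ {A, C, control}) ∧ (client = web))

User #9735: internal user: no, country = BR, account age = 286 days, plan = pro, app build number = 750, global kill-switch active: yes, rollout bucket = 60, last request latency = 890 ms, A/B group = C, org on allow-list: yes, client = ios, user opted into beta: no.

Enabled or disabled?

Atomic conditions:
  last request latency > 3333 ms: 890 > 3333 is false
  country ∈ {BR, JP}: BR is in the set → true
  global kill-switch active: yes → true
  plan ∈ {free, pro, team}: pro is in the set → true
  internal user: no → false
  app build number < 167: 750 < 167 is false
  org on allow-list: yes → true
  client ∈ {ios, web}: ios is in the set → true
  account age ≤ 4117 days: 286 ≤ 4117 is true
  A/B group = control: C == control is false
  user opted into beta: no → false
  rollout bucket > 72: 60 > 72 is false
  NOT global kill-switch active: yes → false
  A/B group ∈ {A, C, control}: C is in the set → true
  client = web: ios == web is false
Combine:
[1] false AND true AND true = false
[2] true AND false = false
[3] false AND true = false
[4] true AND true = true
[5.1] NOT true = false
[5.2] NOT false = true
[5] false AND true AND false = false
[6] false AND false = false
[7] true AND false = false
[root] false OR false OR false OR true OR false OR false OR false = true
Overall: true → enabled

Enabled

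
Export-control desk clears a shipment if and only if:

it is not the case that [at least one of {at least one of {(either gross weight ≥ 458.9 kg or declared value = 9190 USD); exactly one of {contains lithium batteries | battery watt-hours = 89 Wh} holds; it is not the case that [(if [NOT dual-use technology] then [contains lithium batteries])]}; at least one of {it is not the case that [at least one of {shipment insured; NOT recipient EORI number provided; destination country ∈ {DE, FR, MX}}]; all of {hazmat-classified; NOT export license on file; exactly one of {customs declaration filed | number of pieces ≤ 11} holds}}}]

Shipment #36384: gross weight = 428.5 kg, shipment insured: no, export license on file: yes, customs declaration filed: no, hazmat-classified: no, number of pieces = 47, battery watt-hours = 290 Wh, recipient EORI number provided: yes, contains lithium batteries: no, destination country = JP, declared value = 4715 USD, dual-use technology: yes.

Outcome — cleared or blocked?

Blocked

Atomic conditions:
  gross weight ≥ 458.9 kg: 428.5 ≥ 458.9 is false
  declared value = 9190 USD: 4715 == 9190 is false
  contains lithium batteries: no → false
  battery watt-hours = 89 Wh: 290 == 89 is false
  NOT dual-use technology: yes → false
  shipment insured: no → false
  NOT recipient EORI number provided: yes → false
  destination country ∈ {DE, FR, MX}: JP is not in the set → false
  hazmat-classified: no → false
  NOT export license on file: yes → false
  customs declaration filed: no → false
  number of pieces ≤ 11: 47 ≤ 11 is false
Combine:
[1.1.1] false OR false = false
[1.1.2] exactly-one(false, false) = false
[1.1.3.1] false → false (antecedent false ⇒ implication holds) = true
[1.1.3] NOT true = false
[1.1] false OR false OR false = false
[1.2.1.1] false OR false OR false = false
[1.2.1] NOT false = true
[1.2.2.3] exactly-one(false, false) = false
[1.2.2] false AND false AND false = false
[1.2] true OR false = true
[1] false OR true = true
[root] NOT true = false
Overall: false → blocked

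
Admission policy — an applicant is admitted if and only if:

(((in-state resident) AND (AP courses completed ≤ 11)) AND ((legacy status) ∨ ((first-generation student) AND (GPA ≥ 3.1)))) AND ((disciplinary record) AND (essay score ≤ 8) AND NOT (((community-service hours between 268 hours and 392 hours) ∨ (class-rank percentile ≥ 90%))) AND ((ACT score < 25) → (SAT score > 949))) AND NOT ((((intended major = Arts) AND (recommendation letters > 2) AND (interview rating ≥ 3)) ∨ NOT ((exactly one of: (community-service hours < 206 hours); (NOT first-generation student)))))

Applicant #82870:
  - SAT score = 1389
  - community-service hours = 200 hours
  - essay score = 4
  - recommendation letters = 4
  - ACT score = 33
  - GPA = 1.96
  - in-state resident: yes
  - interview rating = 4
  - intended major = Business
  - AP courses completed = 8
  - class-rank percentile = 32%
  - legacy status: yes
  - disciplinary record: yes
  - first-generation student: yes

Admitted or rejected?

Atomic conditions:
  in-state resident: yes → true
  AP courses completed ≤ 11: 8 ≤ 11 is true
  legacy status: yes → true
  first-generation student: yes → true
  GPA ≥ 3.1: 1.96 ≥ 3.1 is false
  disciplinary record: yes → true
  essay score ≤ 8: 4 ≤ 8 is true
  community-service hours between 268 hours and 392 hours: 200 in [268, 392] is false
  class-rank percentile ≥ 90%: 32 ≥ 90 is false
  ACT score < 25: 33 < 25 is false
  SAT score > 949: 1389 > 949 is true
  intended major = Arts: Business == Arts is false
  recommendation letters > 2: 4 > 2 is true
  interview rating ≥ 3: 4 ≥ 3 is true
  community-service hours < 206 hours: 200 < 206 is true
  NOT first-generation student: yes → false
Combine:
[1.1] true AND true = true
[1.2.2] true AND false = false
[1.2] true OR false = true
[1] true AND true = true
[2.3.1] false OR false = false
[2.3] NOT false = true
[2.4] false → true (antecedent false ⇒ implication holds) = true
[2] true AND true AND true AND true = true
[3.1.1] false AND true AND true = false
[3.1.2.1] exactly-one(true, false) = true
[3.1.2] NOT true = false
[3.1] false OR false = false
[3] NOT false = true
[root] true AND true AND true = true
Overall: true → admitted

Admitted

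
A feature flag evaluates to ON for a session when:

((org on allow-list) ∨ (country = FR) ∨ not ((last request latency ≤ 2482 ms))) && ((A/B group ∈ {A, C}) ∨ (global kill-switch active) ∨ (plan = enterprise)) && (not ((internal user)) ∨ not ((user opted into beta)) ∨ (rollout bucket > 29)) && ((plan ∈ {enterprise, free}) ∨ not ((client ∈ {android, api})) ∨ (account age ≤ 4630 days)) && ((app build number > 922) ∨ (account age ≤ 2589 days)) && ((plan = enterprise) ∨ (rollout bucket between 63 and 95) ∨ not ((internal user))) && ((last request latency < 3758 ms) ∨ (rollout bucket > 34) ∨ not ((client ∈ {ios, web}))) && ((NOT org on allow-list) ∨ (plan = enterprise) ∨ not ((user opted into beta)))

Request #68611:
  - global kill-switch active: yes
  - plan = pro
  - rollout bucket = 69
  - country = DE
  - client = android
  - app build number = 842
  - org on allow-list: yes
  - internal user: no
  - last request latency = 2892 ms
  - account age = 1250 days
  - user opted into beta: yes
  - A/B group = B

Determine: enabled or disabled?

Disabled

Atomic conditions:
  org on allow-list: yes → true
  country = FR: DE == FR is false
  last request latency ≤ 2482 ms: 2892 ≤ 2482 is false
  A/B group ∈ {A, C}: B is not in the set → false
  global kill-switch active: yes → true
  plan = enterprise: pro == enterprise is false
  internal user: no → false
  user opted into beta: yes → true
  rollout bucket > 29: 69 > 29 is true
  plan ∈ {enterprise, free}: pro is not in the set → false
  client ∈ {android, api}: android is in the set → true
  account age ≤ 4630 days: 1250 ≤ 4630 is true
  app build number > 922: 842 > 922 is false
  account age ≤ 2589 days: 1250 ≤ 2589 is true
  rollout bucket between 63 and 95: 69 in [63, 95] is true
  last request latency < 3758 ms: 2892 < 3758 is true
  rollout bucket > 34: 69 > 34 is true
  client ∈ {ios, web}: android is not in the set → false
  NOT org on allow-list: yes → false
Combine:
[1.3] NOT false = true
[1] true OR false OR true = true
[2] false OR true OR false = true
[3.1] NOT false = true
[3.2] NOT true = false
[3] true OR false OR true = true
[4.2] NOT true = false
[4] false OR false OR true = true
[5] false OR true = true
[6.3] NOT false = true
[6] false OR true OR true = true
[7.3] NOT false = true
[7] true OR true OR true = true
[8.3] NOT true = false
[8] false OR false OR false = false
[root] true AND true AND true AND true AND true AND true AND true AND false = false
Overall: false → disabled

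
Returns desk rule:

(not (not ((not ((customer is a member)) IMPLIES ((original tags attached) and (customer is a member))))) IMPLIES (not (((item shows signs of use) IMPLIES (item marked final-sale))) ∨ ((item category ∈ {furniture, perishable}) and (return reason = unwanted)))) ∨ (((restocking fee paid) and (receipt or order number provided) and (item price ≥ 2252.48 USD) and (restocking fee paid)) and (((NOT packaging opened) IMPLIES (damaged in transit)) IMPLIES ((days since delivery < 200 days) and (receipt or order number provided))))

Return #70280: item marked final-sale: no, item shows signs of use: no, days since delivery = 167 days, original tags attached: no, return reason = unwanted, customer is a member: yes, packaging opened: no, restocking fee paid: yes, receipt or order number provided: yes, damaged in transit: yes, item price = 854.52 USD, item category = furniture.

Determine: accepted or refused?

Atomic conditions:
  customer is a member: yes → true
  original tags attached: no → false
  item shows signs of use: no → false
  item marked final-sale: no → false
  item category ∈ {furniture, perishable}: furniture is in the set → true
  return reason = unwanted: unwanted == unwanted is true
  restocking fee paid: yes → true
  receipt or order number provided: yes → true
  item price ≥ 2252.48 USD: 854.52 ≥ 2252.48 is false
  NOT packaging opened: no → true
  damaged in transit: yes → true
  days since delivery < 200 days: 167 < 200 is true
Combine:
[1.1.1.1.1] NOT true = false
[1.1.1.1.2] false AND true = false
[1.1.1.1] false → false (antecedent false ⇒ implication holds) = true
[1.1.1] NOT true = false
[1.1] NOT false = true
[1.2.1.1] false → false (antecedent false ⇒ implication holds) = true
[1.2.1] NOT true = false
[1.2.2] true AND true = true
[1.2] false OR true = true
[1] true → true = true
[2.1] true AND true AND false AND true = false
[2.2.1] true → true = true
[2.2.2] true AND true = true
[2.2] true → true = true
[2] false AND true = false
[root] true OR false = true
Overall: true → accepted

Accepted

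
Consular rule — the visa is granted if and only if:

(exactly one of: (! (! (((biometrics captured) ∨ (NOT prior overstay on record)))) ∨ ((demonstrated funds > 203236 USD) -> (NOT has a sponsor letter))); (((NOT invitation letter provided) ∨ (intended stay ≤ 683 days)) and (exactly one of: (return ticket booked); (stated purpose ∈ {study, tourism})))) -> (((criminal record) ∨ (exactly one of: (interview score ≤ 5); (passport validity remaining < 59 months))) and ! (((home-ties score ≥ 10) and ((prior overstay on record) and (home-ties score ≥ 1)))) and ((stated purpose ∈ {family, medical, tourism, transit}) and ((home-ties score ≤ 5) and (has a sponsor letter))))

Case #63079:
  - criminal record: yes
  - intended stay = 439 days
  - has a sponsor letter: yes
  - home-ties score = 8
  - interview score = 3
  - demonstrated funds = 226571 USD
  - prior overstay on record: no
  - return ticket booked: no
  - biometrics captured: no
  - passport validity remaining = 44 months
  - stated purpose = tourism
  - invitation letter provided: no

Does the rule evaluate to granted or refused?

Granted

Atomic conditions:
  biometrics captured: no → false
  NOT prior overstay on record: no → true
  demonstrated funds > 203236 USD: 226571 > 203236 is true
  NOT has a sponsor letter: yes → false
  NOT invitation letter provided: no → true
  intended stay ≤ 683 days: 439 ≤ 683 is true
  return ticket booked: no → false
  stated purpose ∈ {study, tourism}: tourism is in the set → true
  criminal record: yes → true
  interview score ≤ 5: 3 ≤ 5 is true
  passport validity remaining < 59 months: 44 < 59 is true
  home-ties score ≥ 10: 8 ≥ 10 is false
  prior overstay on record: no → false
  home-ties score ≥ 1: 8 ≥ 1 is true
  stated purpose ∈ {family, medical, tourism, transit}: tourism is in the set → true
  home-ties score ≤ 5: 8 ≤ 5 is false
  has a sponsor letter: yes → true
Combine:
[1.1.1.1.1] false OR true = true
[1.1.1.1] NOT true = false
[1.1.1] NOT false = true
[1.1.2] true → false = false
[1.1] true OR false = true
[1.2.1] true OR true = true
[1.2.2] exactly-one(false, true) = true
[1.2] true AND true = true
[1] exactly-one(true, true) = false
[2.1.2] exactly-one(true, true) = false
[2.1] true OR false = true
[2.2.1.2] false AND true = false
[2.2.1] false AND false = false
[2.2] NOT false = true
[2.3.2] false AND true = false
[2.3] true AND false = false
[2] true AND true AND false = false
[root] false → false (antecedent false ⇒ implication holds) = true
Overall: true → granted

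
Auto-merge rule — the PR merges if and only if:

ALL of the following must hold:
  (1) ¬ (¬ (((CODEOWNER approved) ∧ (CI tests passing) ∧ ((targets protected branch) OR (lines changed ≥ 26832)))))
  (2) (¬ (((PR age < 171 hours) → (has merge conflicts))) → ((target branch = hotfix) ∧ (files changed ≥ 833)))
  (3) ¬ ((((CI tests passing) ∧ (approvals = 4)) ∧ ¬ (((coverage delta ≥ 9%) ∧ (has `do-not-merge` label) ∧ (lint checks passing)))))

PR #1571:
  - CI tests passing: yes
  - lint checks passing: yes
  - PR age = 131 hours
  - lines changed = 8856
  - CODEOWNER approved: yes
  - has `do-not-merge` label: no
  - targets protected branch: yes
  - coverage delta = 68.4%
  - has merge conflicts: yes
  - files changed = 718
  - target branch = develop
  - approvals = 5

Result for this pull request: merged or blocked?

Atomic conditions:
  CODEOWNER approved: yes → true
  CI tests passing: yes → true
  targets protected branch: yes → true
  lines changed ≥ 26832: 8856 ≥ 26832 is false
  PR age < 171 hours: 131 < 171 is true
  has merge conflicts: yes → true
  target branch = hotfix: develop == hotfix is false
  files changed ≥ 833: 718 ≥ 833 is false
  approvals = 4: 5 == 4 is false
  coverage delta ≥ 9%: 68.4 ≥ 9 is true
  has `do-not-merge` label: no → false
  lint checks passing: yes → true
Combine:
[1.1.1.3] true OR false = true
[1.1.1] true AND true AND true = true
[1.1] NOT true = false
[1] NOT false = true
[2.1.1] true → true = true
[2.1] NOT true = false
[2.2] false AND false = false
[2] false → false (antecedent false ⇒ implication holds) = true
[3.1.1] true AND false = false
[3.1.2.1] true AND false AND true = false
[3.1.2] NOT false = true
[3.1] false AND true = false
[3] NOT false = true
[root] true AND true AND true = true
Overall: true → merged

Merged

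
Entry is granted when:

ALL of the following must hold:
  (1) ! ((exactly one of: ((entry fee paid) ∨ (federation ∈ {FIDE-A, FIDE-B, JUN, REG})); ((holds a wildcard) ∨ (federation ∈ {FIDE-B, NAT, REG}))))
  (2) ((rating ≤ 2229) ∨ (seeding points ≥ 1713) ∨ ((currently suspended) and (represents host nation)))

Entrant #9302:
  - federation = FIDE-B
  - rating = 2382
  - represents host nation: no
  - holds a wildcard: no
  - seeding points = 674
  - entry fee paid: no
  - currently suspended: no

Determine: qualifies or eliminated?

Atomic conditions:
  entry fee paid: no → false
  federation ∈ {FIDE-A, FIDE-B, JUN, REG}: FIDE-B is in the set → true
  holds a wildcard: no → false
  federation ∈ {FIDE-B, NAT, REG}: FIDE-B is in the set → true
  rating ≤ 2229: 2382 ≤ 2229 is false
  seeding points ≥ 1713: 674 ≥ 1713 is false
  currently suspended: no → false
  represents host nation: no → false
Combine:
[1.1.1] false OR true = true
[1.1.2] false OR true = true
[1.1] exactly-one(true, true) = false
[1] NOT false = true
[2.3] false AND false = false
[2] false OR false OR false = false
[root] true AND false = false
Overall: false → eliminated

Eliminated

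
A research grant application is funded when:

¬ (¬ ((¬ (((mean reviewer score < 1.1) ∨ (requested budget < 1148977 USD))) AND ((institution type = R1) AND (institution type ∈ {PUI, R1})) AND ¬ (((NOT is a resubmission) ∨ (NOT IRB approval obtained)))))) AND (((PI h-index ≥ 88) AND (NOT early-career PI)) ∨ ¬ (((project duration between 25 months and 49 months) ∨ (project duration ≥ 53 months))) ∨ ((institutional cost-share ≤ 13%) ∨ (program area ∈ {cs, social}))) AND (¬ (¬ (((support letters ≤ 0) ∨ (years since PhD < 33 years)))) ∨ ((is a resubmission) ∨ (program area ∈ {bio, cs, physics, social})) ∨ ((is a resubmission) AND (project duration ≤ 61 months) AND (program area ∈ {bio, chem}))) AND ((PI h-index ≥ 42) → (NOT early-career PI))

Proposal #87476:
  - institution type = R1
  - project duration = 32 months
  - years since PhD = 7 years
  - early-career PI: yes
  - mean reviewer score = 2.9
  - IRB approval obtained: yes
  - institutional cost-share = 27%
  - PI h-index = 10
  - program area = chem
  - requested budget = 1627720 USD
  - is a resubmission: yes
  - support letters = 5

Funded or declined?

Atomic conditions:
  mean reviewer score < 1.1: 2.9 < 1.1 is false
  requested budget < 1148977 USD: 1627720 < 1148977 is false
  institution type = R1: R1 == R1 is true
  institution type ∈ {PUI, R1}: R1 is in the set → true
  NOT is a resubmission: yes → false
  NOT IRB approval obtained: yes → false
  PI h-index ≥ 88: 10 ≥ 88 is false
  NOT early-career PI: yes → false
  project duration between 25 months and 49 months: 32 in [25, 49] is true
  project duration ≥ 53 months: 32 ≥ 53 is false
  institutional cost-share ≤ 13%: 27 ≤ 13 is false
  program area ∈ {cs, social}: chem is not in the set → false
  support letters ≤ 0: 5 ≤ 0 is false
  years since PhD < 33 years: 7 < 33 is true
  is a resubmission: yes → true
  program area ∈ {bio, cs, physics, social}: chem is not in the set → false
  project duration ≤ 61 months: 32 ≤ 61 is true
  program area ∈ {bio, chem}: chem is in the set → true
  PI h-index ≥ 42: 10 ≥ 42 is false
Combine:
[1.1.1.1.1] false OR false = false
[1.1.1.1] NOT false = true
[1.1.1.2] true AND true = true
[1.1.1.3.1] false OR false = false
[1.1.1.3] NOT false = true
[1.1.1] true AND true AND true = true
[1.1] NOT true = false
[1] NOT false = true
[2.1] false AND false = false
[2.2.1] true OR false = true
[2.2] NOT true = false
[2.3] false OR false = false
[2] false OR false OR false = false
[3.1.1.1] false OR true = true
[3.1.1] NOT true = false
[3.1] NOT false = true
[3.2] true OR false = true
[3.3] true AND true AND true = true
[3] true OR true OR true = true
[4] false → false (antecedent false ⇒ implication holds) = true
[root] true AND false AND true AND true = false
Overall: false → declined

Declined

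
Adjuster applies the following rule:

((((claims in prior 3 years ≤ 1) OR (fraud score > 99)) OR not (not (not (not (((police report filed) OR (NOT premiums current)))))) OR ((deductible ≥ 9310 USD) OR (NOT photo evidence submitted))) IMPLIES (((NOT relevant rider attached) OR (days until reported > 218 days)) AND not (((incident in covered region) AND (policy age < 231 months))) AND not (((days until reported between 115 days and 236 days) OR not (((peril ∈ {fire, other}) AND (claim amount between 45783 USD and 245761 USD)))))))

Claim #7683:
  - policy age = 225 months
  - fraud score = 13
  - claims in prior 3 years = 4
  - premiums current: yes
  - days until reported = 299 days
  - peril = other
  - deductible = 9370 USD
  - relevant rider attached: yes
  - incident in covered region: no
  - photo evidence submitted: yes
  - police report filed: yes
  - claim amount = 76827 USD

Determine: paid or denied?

Atomic conditions:
  claims in prior 3 years ≤ 1: 4 ≤ 1 is false
  fraud score > 99: 13 > 99 is false
  police report filed: yes → true
  NOT premiums current: yes → false
  deductible ≥ 9310 USD: 9370 ≥ 9310 is true
  NOT photo evidence submitted: yes → false
  NOT relevant rider attached: yes → false
  days until reported > 218 days: 299 > 218 is true
  incident in covered region: no → false
  policy age < 231 months: 225 < 231 is true
  days until reported between 115 days and 236 days: 299 in [115, 236] is false
  peril ∈ {fire, other}: other is in the set → true
  claim amount between 45783 USD and 245761 USD: 76827 in [45783, 245761] is true
Combine:
[1.1] false OR false = false
[1.2.1.1.1.1] true OR false = true
[1.2.1.1.1] NOT true = false
[1.2.1.1] NOT false = true
[1.2.1] NOT true = false
[1.2] NOT false = true
[1.3] true OR false = true
[1] false OR true OR true = true
[2.1] false OR true = true
[2.2.1] false AND true = false
[2.2] NOT false = true
[2.3.1.2.1] true AND true = true
[2.3.1.2] NOT true = false
[2.3.1] false OR false = false
[2.3] NOT false = true
[2] true AND true AND true = true
[root] true → true = true
Overall: true → paid

Paid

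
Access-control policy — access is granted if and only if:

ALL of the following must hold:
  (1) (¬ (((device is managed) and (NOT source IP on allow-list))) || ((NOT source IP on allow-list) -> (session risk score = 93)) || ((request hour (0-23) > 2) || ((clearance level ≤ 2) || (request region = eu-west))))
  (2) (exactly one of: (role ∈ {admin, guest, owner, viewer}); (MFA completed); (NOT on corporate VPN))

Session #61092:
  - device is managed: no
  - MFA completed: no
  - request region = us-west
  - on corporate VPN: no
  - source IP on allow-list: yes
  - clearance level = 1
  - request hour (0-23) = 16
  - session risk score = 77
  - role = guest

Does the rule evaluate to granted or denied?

Atomic conditions:
  device is managed: no → false
  NOT source IP on allow-list: yes → false
  session risk score = 93: 77 == 93 is false
  request hour (0-23) > 2: 16 > 2 is true
  clearance level ≤ 2: 1 ≤ 2 is true
  request region = eu-west: us-west == eu-west is false
  role ∈ {admin, guest, owner, viewer}: guest is in the set → true
  MFA completed: no → false
  NOT on corporate VPN: no → true
Combine:
[1.1.1] false AND false = false
[1.1] NOT false = true
[1.2] false → false (antecedent false ⇒ implication holds) = true
[1.3.2] true OR false = true
[1.3] true OR true = true
[1] true OR true OR true = true
[2] exactly-one(true, false, true) = false
[root] true AND false = false
Overall: false → denied

Denied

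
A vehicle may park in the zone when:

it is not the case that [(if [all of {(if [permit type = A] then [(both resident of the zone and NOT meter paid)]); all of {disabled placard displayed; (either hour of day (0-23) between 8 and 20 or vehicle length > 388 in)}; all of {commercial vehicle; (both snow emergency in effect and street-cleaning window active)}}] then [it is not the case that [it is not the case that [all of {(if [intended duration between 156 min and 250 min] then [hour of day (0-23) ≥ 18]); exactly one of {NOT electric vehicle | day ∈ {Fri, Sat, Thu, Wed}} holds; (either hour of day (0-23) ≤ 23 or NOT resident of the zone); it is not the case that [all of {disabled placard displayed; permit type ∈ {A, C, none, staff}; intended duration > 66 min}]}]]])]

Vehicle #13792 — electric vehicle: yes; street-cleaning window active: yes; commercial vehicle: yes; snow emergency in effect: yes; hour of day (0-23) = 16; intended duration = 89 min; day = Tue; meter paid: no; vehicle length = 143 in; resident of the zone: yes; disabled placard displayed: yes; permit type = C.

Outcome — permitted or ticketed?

Permitted

Atomic conditions:
  permit type = A: C == A is false
  resident of the zone: yes → true
  NOT meter paid: no → true
  disabled placard displayed: yes → true
  hour of day (0-23) between 8 and 20: 16 in [8, 20] is true
  vehicle length > 388 in: 143 > 388 is false
  commercial vehicle: yes → true
  snow emergency in effect: yes → true
  street-cleaning window active: yes → true
  intended duration between 156 min and 250 min: 89 in [156, 250] is false
  hour of day (0-23) ≥ 18: 16 ≥ 18 is false
  NOT electric vehicle: yes → false
  day ∈ {Fri, Sat, Thu, Wed}: Tue is not in the set → false
  hour of day (0-23) ≤ 23: 16 ≤ 23 is true
  NOT resident of the zone: yes → false
  permit type ∈ {A, C, none, staff}: C is in the set → true
  intended duration > 66 min: 89 > 66 is true
Combine:
[1.1.1.2] true AND true = true
[1.1.1] false → true (antecedent false ⇒ implication holds) = true
[1.1.2.2] true OR false = true
[1.1.2] true AND true = true
[1.1.3.2] true AND true = true
[1.1.3] true AND true = true
[1.1] true AND true AND true = true
[1.2.1.1.1] false → false (antecedent false ⇒ implication holds) = true
[1.2.1.1.2] exactly-one(false, false) = false
[1.2.1.1.3] true OR false = true
[1.2.1.1.4.1] true AND true AND true = true
[1.2.1.1.4] NOT true = false
[1.2.1.1] true AND false AND true AND false = false
[1.2.1] NOT false = true
[1.2] NOT true = false
[1] true → false = false
[root] NOT false = true
Overall: true → permitted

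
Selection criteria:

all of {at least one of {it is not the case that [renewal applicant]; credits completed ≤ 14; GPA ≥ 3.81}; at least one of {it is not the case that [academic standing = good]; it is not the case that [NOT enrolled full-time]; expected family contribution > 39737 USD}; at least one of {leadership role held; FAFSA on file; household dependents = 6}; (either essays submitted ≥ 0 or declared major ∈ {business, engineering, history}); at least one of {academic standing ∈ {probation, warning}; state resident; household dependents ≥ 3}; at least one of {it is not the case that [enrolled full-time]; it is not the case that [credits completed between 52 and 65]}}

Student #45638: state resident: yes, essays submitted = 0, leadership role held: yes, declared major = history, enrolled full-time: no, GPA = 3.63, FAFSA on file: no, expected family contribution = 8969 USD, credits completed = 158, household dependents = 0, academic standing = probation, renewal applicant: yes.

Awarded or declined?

Atomic conditions:
  renewal applicant: yes → true
  credits completed ≤ 14: 158 ≤ 14 is false
  GPA ≥ 3.81: 3.63 ≥ 3.81 is false
  academic standing = good: probation == good is false
  NOT enrolled full-time: no → true
  expected family contribution > 39737 USD: 8969 > 39737 is false
  leadership role held: yes → true
  FAFSA on file: no → false
  household dependents = 6: 0 == 6 is false
  essays submitted ≥ 0: 0 ≥ 0 is true
  declared major ∈ {business, engineering, history}: history is in the set → true
  academic standing ∈ {probation, warning}: probation is in the set → true
  state resident: yes → true
  household dependents ≥ 3: 0 ≥ 3 is false
  enrolled full-time: no → false
  credits completed between 52 and 65: 158 in [52, 65] is false
Combine:
[1.1] NOT true = false
[1] false OR false OR false = false
[2.1] NOT false = true
[2.2] NOT true = false
[2] true OR false OR false = true
[3] true OR false OR false = true
[4] true OR true = true
[5] true OR true OR false = true
[6.1] NOT false = true
[6.2] NOT false = true
[6] true OR true = true
[root] false AND true AND true AND true AND true AND true = false
Overall: false → declined

Declined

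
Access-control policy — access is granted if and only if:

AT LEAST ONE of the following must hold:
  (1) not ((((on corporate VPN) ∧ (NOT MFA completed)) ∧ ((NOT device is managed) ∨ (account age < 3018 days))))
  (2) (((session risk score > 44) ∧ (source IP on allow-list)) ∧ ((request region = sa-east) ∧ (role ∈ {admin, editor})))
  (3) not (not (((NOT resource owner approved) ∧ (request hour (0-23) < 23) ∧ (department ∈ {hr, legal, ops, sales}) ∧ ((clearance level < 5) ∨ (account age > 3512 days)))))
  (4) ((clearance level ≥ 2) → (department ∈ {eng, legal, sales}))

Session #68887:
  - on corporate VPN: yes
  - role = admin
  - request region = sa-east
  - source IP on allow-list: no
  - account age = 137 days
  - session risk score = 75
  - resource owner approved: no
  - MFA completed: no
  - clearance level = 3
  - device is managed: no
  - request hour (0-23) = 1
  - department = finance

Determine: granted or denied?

Atomic conditions:
  on corporate VPN: yes → true
  NOT MFA completed: no → true
  NOT device is managed: no → true
  account age < 3018 days: 137 < 3018 is true
  session risk score > 44: 75 > 44 is true
  source IP on allow-list: no → false
  request region = sa-east: sa-east == sa-east is true
  role ∈ {admin, editor}: admin is in the set → true
  NOT resource owner approved: no → true
  request hour (0-23) < 23: 1 < 23 is true
  department ∈ {hr, legal, ops, sales}: finance is not in the set → false
  clearance level < 5: 3 < 5 is true
  account age > 3512 days: 137 > 3512 is false
  clearance level ≥ 2: 3 ≥ 2 is true
  department ∈ {eng, legal, sales}: finance is not in the set → false
Combine:
[1.1.1] true AND true = true
[1.1.2] true OR true = true
[1.1] true AND true = true
[1] NOT true = false
[2.1] true AND false = false
[2.2] true AND true = true
[2] false AND true = false
[3.1.1.4] true OR false = true
[3.1.1] true AND true AND false AND true = false
[3.1] NOT false = true
[3] NOT true = false
[4] true → false = false
[root] false OR false OR false OR false = false
Overall: false → denied

Denied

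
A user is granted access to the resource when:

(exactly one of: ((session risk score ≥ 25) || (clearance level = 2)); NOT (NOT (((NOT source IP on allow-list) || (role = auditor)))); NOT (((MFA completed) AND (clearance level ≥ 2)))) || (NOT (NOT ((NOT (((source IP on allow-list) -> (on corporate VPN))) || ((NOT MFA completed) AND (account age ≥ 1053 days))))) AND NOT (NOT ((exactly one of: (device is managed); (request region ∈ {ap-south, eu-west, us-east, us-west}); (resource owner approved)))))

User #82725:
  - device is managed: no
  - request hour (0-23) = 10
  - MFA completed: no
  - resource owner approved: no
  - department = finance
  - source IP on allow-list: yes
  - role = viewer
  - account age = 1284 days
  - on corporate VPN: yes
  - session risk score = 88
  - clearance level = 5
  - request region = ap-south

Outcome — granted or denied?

Atomic conditions:
  session risk score ≥ 25: 88 ≥ 25 is true
  clearance level = 2: 5 == 2 is false
  NOT source IP on allow-list: yes → false
  role = auditor: viewer == auditor is false
  MFA completed: no → false
  clearance level ≥ 2: 5 ≥ 2 is true
  source IP on allow-list: yes → true
  on corporate VPN: yes → true
  NOT MFA completed: no → true
  account age ≥ 1053 days: 1284 ≥ 1053 is true
  device is managed: no → false
  request region ∈ {ap-south, eu-west, us-east, us-west}: ap-south is in the set → true
  resource owner approved: no → false
Combine:
[1.1] true OR false = true
[1.2.1.1] false OR false = false
[1.2.1] NOT false = true
[1.2] NOT true = false
[1.3.1] false AND true = false
[1.3] NOT false = true
[1] exactly-one(true, false, true) = false
[2.1.1.1.1.1] true → true = true
[2.1.1.1.1] NOT true = false
[2.1.1.1.2] true AND true = true
[2.1.1.1] false OR true = true
[2.1.1] NOT true = false
[2.1] NOT false = true
[2.2.1.1] exactly-one(false, true, false) = true
[2.2.1] NOT true = false
[2.2] NOT false = true
[2] true AND true = true
[root] false OR true = true
Overall: true → granted

Granted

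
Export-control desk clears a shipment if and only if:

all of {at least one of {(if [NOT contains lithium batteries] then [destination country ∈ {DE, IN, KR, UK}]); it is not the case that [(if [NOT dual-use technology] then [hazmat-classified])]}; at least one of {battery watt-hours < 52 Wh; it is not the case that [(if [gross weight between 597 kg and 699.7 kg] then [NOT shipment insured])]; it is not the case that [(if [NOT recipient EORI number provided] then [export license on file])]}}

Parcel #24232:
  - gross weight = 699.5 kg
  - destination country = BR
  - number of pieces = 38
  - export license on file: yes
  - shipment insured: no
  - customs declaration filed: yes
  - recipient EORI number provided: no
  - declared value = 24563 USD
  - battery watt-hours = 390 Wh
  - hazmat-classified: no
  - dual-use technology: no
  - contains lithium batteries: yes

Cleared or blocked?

Atomic conditions:
  NOT contains lithium batteries: yes → false
  destination country ∈ {DE, IN, KR, UK}: BR is not in the set → false
  NOT dual-use technology: no → true
  hazmat-classified: no → false
  battery watt-hours < 52 Wh: 390 < 52 is false
  gross weight between 597 kg and 699.7 kg: 699.5 in [597, 699.7] is true
  NOT shipment insured: no → true
  NOT recipient EORI number provided: no → true
  export license on file: yes → true
Combine:
[1.1] false → false (antecedent false ⇒ implication holds) = true
[1.2.1] true → false = false
[1.2] NOT false = true
[1] true OR true = true
[2.2.1] true → true = true
[2.2] NOT true = false
[2.3.1] true → true = true
[2.3] NOT true = false
[2] false OR false OR false = false
[root] true AND false = false
Overall: false → blocked

Blocked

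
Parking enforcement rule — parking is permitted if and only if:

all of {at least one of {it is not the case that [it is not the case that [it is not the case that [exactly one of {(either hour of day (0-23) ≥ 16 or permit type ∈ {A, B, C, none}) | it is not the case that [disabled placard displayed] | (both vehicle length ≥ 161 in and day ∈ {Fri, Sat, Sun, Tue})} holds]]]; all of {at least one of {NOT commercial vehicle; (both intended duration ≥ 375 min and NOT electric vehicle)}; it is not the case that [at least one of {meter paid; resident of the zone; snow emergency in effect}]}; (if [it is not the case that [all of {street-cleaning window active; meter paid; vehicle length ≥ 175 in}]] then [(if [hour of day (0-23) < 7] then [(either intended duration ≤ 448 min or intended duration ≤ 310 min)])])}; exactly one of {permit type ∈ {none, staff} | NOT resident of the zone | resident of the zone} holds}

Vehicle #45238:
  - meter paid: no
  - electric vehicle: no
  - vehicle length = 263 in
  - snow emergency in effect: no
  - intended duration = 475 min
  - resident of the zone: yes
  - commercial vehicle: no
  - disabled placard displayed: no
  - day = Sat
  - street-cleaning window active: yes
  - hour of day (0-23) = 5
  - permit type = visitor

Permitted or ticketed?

Atomic conditions:
  hour of day (0-23) ≥ 16: 5 ≥ 16 is false
  permit type ∈ {A, B, C, none}: visitor is not in the set → false
  disabled placard displayed: no → false
  vehicle length ≥ 161 in: 263 ≥ 161 is true
  day ∈ {Fri, Sat, Sun, Tue}: Sat is in the set → true
  NOT commercial vehicle: no → true
  intended duration ≥ 375 min: 475 ≥ 375 is true
  NOT electric vehicle: no → true
  meter paid: no → false
  resident of the zone: yes → true
  snow emergency in effect: no → false
  street-cleaning window active: yes → true
  vehicle length ≥ 175 in: 263 ≥ 175 is true
  hour of day (0-23) < 7: 5 < 7 is true
  intended duration ≤ 448 min: 475 ≤ 448 is false
  intended duration ≤ 310 min: 475 ≤ 310 is false
  permit type ∈ {none, staff}: visitor is not in the set → false
  NOT resident of the zone: yes → false
Combine:
[1.1.1.1.1.1] false OR false = false
[1.1.1.1.1.2] NOT false = true
[1.1.1.1.1.3] true AND true = true
[1.1.1.1.1] exactly-one(false, true, true) = false
[1.1.1.1] NOT false = true
[1.1.1] NOT true = false
[1.1] NOT false = true
[1.2.1.2] true AND true = true
[1.2.1] true OR true = true
[1.2.2.1] false OR true OR false = true
[1.2.2] NOT true = false
[1.2] true AND false = false
[1.3.1.1] true AND false AND true = false
[1.3.1] NOT false = true
[1.3.2.2] false OR false = false
[1.3.2] true → false = false
[1.3] true → false = false
[1] true OR false OR false = true
[2] exactly-one(false, false, true) = true
[root] true AND true = true
Overall: true → permitted

Permitted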